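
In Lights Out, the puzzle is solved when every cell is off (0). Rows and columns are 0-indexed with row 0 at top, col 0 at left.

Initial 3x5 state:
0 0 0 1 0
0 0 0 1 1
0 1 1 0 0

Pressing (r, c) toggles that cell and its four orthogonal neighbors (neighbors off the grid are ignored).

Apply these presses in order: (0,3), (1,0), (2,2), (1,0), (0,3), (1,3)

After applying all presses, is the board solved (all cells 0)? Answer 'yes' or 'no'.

After press 1 at (0,3):
0 0 1 0 1
0 0 0 0 1
0 1 1 0 0

After press 2 at (1,0):
1 0 1 0 1
1 1 0 0 1
1 1 1 0 0

After press 3 at (2,2):
1 0 1 0 1
1 1 1 0 1
1 0 0 1 0

After press 4 at (1,0):
0 0 1 0 1
0 0 1 0 1
0 0 0 1 0

After press 5 at (0,3):
0 0 0 1 0
0 0 1 1 1
0 0 0 1 0

After press 6 at (1,3):
0 0 0 0 0
0 0 0 0 0
0 0 0 0 0

Lights still on: 0

Answer: yes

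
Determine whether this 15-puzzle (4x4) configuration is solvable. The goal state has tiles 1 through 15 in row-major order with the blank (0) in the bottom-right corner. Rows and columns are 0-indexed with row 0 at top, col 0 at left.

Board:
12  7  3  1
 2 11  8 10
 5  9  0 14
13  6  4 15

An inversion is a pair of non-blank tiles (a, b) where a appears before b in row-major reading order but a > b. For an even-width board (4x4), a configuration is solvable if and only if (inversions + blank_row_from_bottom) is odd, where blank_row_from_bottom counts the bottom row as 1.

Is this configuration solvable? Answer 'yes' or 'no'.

Inversions: 41
Blank is in row 2 (0-indexed from top), which is row 2 counting from the bottom (bottom = 1).
41 + 2 = 43, which is odd, so the puzzle is solvable.

Answer: yes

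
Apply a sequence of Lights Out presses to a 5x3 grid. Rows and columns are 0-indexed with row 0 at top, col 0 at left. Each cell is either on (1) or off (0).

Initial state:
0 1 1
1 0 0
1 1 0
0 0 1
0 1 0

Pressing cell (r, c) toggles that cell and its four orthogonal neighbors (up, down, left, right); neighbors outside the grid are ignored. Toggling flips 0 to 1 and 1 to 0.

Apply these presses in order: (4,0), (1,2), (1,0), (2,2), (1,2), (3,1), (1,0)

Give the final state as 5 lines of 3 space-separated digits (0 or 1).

After press 1 at (4,0):
0 1 1
1 0 0
1 1 0
1 0 1
1 0 0

After press 2 at (1,2):
0 1 0
1 1 1
1 1 1
1 0 1
1 0 0

After press 3 at (1,0):
1 1 0
0 0 1
0 1 1
1 0 1
1 0 0

After press 4 at (2,2):
1 1 0
0 0 0
0 0 0
1 0 0
1 0 0

After press 5 at (1,2):
1 1 1
0 1 1
0 0 1
1 0 0
1 0 0

After press 6 at (3,1):
1 1 1
0 1 1
0 1 1
0 1 1
1 1 0

After press 7 at (1,0):
0 1 1
1 0 1
1 1 1
0 1 1
1 1 0

Answer: 0 1 1
1 0 1
1 1 1
0 1 1
1 1 0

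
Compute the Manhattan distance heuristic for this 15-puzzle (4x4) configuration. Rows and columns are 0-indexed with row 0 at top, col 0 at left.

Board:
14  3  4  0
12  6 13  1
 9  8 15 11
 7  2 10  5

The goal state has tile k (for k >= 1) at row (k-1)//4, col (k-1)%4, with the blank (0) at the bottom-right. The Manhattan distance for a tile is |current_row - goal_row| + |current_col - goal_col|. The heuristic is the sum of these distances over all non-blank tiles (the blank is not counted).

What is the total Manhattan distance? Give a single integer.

Tile 14: (0,0)->(3,1) = 4
Tile 3: (0,1)->(0,2) = 1
Tile 4: (0,2)->(0,3) = 1
Tile 12: (1,0)->(2,3) = 4
Tile 6: (1,1)->(1,1) = 0
Tile 13: (1,2)->(3,0) = 4
Tile 1: (1,3)->(0,0) = 4
Tile 9: (2,0)->(2,0) = 0
Tile 8: (2,1)->(1,3) = 3
Tile 15: (2,2)->(3,2) = 1
Tile 11: (2,3)->(2,2) = 1
Tile 7: (3,0)->(1,2) = 4
Tile 2: (3,1)->(0,1) = 3
Tile 10: (3,2)->(2,1) = 2
Tile 5: (3,3)->(1,0) = 5
Sum: 4 + 1 + 1 + 4 + 0 + 4 + 4 + 0 + 3 + 1 + 1 + 4 + 3 + 2 + 5 = 37

Answer: 37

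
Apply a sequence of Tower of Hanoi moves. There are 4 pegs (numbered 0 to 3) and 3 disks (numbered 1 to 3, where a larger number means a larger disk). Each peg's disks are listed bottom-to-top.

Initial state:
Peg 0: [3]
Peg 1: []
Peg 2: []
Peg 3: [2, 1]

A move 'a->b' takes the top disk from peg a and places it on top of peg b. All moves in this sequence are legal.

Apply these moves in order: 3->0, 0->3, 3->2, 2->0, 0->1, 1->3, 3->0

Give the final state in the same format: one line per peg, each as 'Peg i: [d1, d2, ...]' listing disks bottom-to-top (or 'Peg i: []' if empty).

After move 1 (3->0):
Peg 0: [3, 1]
Peg 1: []
Peg 2: []
Peg 3: [2]

After move 2 (0->3):
Peg 0: [3]
Peg 1: []
Peg 2: []
Peg 3: [2, 1]

After move 3 (3->2):
Peg 0: [3]
Peg 1: []
Peg 2: [1]
Peg 3: [2]

After move 4 (2->0):
Peg 0: [3, 1]
Peg 1: []
Peg 2: []
Peg 3: [2]

After move 5 (0->1):
Peg 0: [3]
Peg 1: [1]
Peg 2: []
Peg 3: [2]

After move 6 (1->3):
Peg 0: [3]
Peg 1: []
Peg 2: []
Peg 3: [2, 1]

After move 7 (3->0):
Peg 0: [3, 1]
Peg 1: []
Peg 2: []
Peg 3: [2]

Answer: Peg 0: [3, 1]
Peg 1: []
Peg 2: []
Peg 3: [2]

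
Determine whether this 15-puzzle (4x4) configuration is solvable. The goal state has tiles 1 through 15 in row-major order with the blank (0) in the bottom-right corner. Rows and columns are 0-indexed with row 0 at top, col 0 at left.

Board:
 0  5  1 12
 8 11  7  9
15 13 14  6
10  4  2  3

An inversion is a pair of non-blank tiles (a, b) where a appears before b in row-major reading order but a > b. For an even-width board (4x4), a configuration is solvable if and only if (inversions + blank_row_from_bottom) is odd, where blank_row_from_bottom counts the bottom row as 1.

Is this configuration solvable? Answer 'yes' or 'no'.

Answer: no

Derivation:
Inversions: 58
Blank is in row 0 (0-indexed from top), which is row 4 counting from the bottom (bottom = 1).
58 + 4 = 62, which is even, so the puzzle is not solvable.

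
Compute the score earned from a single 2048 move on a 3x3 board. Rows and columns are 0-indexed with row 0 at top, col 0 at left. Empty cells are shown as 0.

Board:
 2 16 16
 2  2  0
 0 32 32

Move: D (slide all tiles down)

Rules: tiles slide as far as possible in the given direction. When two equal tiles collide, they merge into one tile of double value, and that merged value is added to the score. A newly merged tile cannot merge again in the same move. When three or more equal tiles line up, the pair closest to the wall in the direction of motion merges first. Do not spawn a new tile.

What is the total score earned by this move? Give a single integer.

Answer: 4

Derivation:
Slide down:
col 0: [2, 2, 0] -> [0, 0, 4]  score +4 (running 4)
col 1: [16, 2, 32] -> [16, 2, 32]  score +0 (running 4)
col 2: [16, 0, 32] -> [0, 16, 32]  score +0 (running 4)
Board after move:
 0 16  0
 0  2 16
 4 32 32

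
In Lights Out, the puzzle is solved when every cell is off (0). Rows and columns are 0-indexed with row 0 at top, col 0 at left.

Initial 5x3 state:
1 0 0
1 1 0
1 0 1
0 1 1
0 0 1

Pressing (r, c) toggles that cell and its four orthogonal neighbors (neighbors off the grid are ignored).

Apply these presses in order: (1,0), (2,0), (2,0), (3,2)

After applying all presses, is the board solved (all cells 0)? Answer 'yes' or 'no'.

Answer: yes

Derivation:
After press 1 at (1,0):
0 0 0
0 0 0
0 0 1
0 1 1
0 0 1

After press 2 at (2,0):
0 0 0
1 0 0
1 1 1
1 1 1
0 0 1

After press 3 at (2,0):
0 0 0
0 0 0
0 0 1
0 1 1
0 0 1

After press 4 at (3,2):
0 0 0
0 0 0
0 0 0
0 0 0
0 0 0

Lights still on: 0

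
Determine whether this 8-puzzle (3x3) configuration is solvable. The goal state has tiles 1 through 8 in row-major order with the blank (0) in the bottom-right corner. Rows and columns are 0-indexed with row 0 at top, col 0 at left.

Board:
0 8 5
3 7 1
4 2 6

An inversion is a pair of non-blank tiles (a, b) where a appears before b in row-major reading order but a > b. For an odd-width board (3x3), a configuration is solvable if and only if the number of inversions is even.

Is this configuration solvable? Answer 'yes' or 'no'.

Inversions (pairs i<j in row-major order where tile[i] > tile[j] > 0): 18
18 is even, so the puzzle is solvable.

Answer: yes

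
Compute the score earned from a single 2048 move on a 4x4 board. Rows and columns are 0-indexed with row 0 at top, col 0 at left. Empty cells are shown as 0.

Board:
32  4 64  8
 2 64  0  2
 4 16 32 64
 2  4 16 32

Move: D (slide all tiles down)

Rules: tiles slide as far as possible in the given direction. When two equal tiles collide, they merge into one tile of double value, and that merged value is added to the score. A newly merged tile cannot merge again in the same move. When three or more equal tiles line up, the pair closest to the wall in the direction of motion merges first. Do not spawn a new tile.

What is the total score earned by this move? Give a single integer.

Slide down:
col 0: [32, 2, 4, 2] -> [32, 2, 4, 2]  score +0 (running 0)
col 1: [4, 64, 16, 4] -> [4, 64, 16, 4]  score +0 (running 0)
col 2: [64, 0, 32, 16] -> [0, 64, 32, 16]  score +0 (running 0)
col 3: [8, 2, 64, 32] -> [8, 2, 64, 32]  score +0 (running 0)
Board after move:
32  4  0  8
 2 64 64  2
 4 16 32 64
 2  4 16 32

Answer: 0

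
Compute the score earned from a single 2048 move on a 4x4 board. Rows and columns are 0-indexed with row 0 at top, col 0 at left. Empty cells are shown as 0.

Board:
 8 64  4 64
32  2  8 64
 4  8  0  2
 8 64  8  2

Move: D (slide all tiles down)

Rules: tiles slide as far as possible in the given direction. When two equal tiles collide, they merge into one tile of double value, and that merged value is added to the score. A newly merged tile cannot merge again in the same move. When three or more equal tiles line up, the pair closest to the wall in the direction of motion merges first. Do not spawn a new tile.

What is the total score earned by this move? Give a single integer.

Slide down:
col 0: [8, 32, 4, 8] -> [8, 32, 4, 8]  score +0 (running 0)
col 1: [64, 2, 8, 64] -> [64, 2, 8, 64]  score +0 (running 0)
col 2: [4, 8, 0, 8] -> [0, 0, 4, 16]  score +16 (running 16)
col 3: [64, 64, 2, 2] -> [0, 0, 128, 4]  score +132 (running 148)
Board after move:
  8  64   0   0
 32   2   0   0
  4   8   4 128
  8  64  16   4

Answer: 148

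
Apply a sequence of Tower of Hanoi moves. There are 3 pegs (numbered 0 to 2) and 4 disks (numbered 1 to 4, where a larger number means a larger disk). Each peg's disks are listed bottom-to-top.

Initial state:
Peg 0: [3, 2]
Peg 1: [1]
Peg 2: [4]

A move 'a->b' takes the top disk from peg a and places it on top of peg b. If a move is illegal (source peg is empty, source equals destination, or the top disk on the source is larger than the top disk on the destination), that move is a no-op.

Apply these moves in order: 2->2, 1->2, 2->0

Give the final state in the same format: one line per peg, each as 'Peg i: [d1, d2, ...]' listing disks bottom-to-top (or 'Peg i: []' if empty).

Answer: Peg 0: [3, 2, 1]
Peg 1: []
Peg 2: [4]

Derivation:
After move 1 (2->2):
Peg 0: [3, 2]
Peg 1: [1]
Peg 2: [4]

After move 2 (1->2):
Peg 0: [3, 2]
Peg 1: []
Peg 2: [4, 1]

After move 3 (2->0):
Peg 0: [3, 2, 1]
Peg 1: []
Peg 2: [4]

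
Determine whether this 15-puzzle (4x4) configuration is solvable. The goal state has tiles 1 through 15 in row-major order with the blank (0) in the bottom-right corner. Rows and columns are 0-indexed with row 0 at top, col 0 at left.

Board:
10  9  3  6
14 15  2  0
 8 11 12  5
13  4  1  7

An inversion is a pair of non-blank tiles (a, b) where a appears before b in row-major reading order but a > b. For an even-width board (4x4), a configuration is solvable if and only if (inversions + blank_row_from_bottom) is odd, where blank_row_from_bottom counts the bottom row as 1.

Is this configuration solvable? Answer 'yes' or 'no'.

Answer: yes

Derivation:
Inversions: 60
Blank is in row 1 (0-indexed from top), which is row 3 counting from the bottom (bottom = 1).
60 + 3 = 63, which is odd, so the puzzle is solvable.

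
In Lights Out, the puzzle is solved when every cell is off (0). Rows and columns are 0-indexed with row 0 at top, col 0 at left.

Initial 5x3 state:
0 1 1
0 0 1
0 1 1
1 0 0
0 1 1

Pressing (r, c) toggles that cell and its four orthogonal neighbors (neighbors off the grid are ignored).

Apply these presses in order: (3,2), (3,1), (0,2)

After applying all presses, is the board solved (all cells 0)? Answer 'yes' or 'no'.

Answer: yes

Derivation:
After press 1 at (3,2):
0 1 1
0 0 1
0 1 0
1 1 1
0 1 0

After press 2 at (3,1):
0 1 1
0 0 1
0 0 0
0 0 0
0 0 0

After press 3 at (0,2):
0 0 0
0 0 0
0 0 0
0 0 0
0 0 0

Lights still on: 0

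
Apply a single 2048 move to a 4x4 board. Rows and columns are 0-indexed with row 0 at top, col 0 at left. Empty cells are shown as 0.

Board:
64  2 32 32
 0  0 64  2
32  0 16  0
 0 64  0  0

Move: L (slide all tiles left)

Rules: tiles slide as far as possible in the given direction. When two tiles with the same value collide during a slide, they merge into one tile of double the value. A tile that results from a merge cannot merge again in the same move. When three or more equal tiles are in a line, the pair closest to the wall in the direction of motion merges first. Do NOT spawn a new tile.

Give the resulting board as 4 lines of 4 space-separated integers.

Slide left:
row 0: [64, 2, 32, 32] -> [64, 2, 64, 0]
row 1: [0, 0, 64, 2] -> [64, 2, 0, 0]
row 2: [32, 0, 16, 0] -> [32, 16, 0, 0]
row 3: [0, 64, 0, 0] -> [64, 0, 0, 0]

Answer: 64  2 64  0
64  2  0  0
32 16  0  0
64  0  0  0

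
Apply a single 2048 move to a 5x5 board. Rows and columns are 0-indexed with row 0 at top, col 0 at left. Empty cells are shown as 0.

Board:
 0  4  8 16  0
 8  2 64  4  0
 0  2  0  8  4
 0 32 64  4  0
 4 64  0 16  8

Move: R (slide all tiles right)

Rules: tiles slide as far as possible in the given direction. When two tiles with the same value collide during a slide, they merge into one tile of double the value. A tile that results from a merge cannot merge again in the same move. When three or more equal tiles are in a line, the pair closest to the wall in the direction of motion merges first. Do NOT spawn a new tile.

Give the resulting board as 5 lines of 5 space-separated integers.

Slide right:
row 0: [0, 4, 8, 16, 0] -> [0, 0, 4, 8, 16]
row 1: [8, 2, 64, 4, 0] -> [0, 8, 2, 64, 4]
row 2: [0, 2, 0, 8, 4] -> [0, 0, 2, 8, 4]
row 3: [0, 32, 64, 4, 0] -> [0, 0, 32, 64, 4]
row 4: [4, 64, 0, 16, 8] -> [0, 4, 64, 16, 8]

Answer:  0  0  4  8 16
 0  8  2 64  4
 0  0  2  8  4
 0  0 32 64  4
 0  4 64 16  8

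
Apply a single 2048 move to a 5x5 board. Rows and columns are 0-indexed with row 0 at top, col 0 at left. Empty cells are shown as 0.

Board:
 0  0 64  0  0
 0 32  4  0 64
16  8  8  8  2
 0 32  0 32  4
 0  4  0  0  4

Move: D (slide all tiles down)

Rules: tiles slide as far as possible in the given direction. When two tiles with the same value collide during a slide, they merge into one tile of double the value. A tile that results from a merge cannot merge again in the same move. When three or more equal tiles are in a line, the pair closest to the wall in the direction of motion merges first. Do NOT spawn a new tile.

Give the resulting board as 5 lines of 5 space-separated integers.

Answer:  0  0  0  0  0
 0 32  0  0  0
 0  8 64  0 64
 0 32  4  8  2
16  4  8 32  8

Derivation:
Slide down:
col 0: [0, 0, 16, 0, 0] -> [0, 0, 0, 0, 16]
col 1: [0, 32, 8, 32, 4] -> [0, 32, 8, 32, 4]
col 2: [64, 4, 8, 0, 0] -> [0, 0, 64, 4, 8]
col 3: [0, 0, 8, 32, 0] -> [0, 0, 0, 8, 32]
col 4: [0, 64, 2, 4, 4] -> [0, 0, 64, 2, 8]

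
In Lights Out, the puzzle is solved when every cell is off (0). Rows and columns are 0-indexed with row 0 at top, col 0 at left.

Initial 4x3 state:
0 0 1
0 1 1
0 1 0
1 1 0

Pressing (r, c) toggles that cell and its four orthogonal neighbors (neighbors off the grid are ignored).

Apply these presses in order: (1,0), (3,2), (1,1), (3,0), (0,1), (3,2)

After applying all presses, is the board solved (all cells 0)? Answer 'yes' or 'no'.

Answer: yes

Derivation:
After press 1 at (1,0):
1 0 1
1 0 1
1 1 0
1 1 0

After press 2 at (3,2):
1 0 1
1 0 1
1 1 1
1 0 1

After press 3 at (1,1):
1 1 1
0 1 0
1 0 1
1 0 1

After press 4 at (3,0):
1 1 1
0 1 0
0 0 1
0 1 1

After press 5 at (0,1):
0 0 0
0 0 0
0 0 1
0 1 1

After press 6 at (3,2):
0 0 0
0 0 0
0 0 0
0 0 0

Lights still on: 0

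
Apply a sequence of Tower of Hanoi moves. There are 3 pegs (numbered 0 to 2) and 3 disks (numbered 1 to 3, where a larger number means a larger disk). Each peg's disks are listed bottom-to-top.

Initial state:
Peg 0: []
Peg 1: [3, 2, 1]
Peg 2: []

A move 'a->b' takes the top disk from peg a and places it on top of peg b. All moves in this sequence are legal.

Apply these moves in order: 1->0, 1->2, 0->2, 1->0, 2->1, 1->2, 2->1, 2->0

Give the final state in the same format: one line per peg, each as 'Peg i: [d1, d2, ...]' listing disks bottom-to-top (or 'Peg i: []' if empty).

Answer: Peg 0: [3, 2]
Peg 1: [1]
Peg 2: []

Derivation:
After move 1 (1->0):
Peg 0: [1]
Peg 1: [3, 2]
Peg 2: []

After move 2 (1->2):
Peg 0: [1]
Peg 1: [3]
Peg 2: [2]

After move 3 (0->2):
Peg 0: []
Peg 1: [3]
Peg 2: [2, 1]

After move 4 (1->0):
Peg 0: [3]
Peg 1: []
Peg 2: [2, 1]

After move 5 (2->1):
Peg 0: [3]
Peg 1: [1]
Peg 2: [2]

After move 6 (1->2):
Peg 0: [3]
Peg 1: []
Peg 2: [2, 1]

After move 7 (2->1):
Peg 0: [3]
Peg 1: [1]
Peg 2: [2]

After move 8 (2->0):
Peg 0: [3, 2]
Peg 1: [1]
Peg 2: []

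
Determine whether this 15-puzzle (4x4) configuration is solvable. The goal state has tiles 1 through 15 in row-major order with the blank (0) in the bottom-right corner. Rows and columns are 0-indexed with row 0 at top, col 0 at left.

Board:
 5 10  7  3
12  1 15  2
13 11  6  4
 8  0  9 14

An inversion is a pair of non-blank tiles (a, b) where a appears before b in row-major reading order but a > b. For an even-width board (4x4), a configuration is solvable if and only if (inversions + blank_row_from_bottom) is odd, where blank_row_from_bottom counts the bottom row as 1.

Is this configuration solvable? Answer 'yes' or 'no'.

Inversions: 44
Blank is in row 3 (0-indexed from top), which is row 1 counting from the bottom (bottom = 1).
44 + 1 = 45, which is odd, so the puzzle is solvable.

Answer: yes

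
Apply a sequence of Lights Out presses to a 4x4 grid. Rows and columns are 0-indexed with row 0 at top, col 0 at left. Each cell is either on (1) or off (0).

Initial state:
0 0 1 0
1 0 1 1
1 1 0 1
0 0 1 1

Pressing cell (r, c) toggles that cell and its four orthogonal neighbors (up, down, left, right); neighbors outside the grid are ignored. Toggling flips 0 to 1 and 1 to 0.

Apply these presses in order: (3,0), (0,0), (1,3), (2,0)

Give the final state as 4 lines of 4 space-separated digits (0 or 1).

After press 1 at (3,0):
0 0 1 0
1 0 1 1
0 1 0 1
1 1 1 1

After press 2 at (0,0):
1 1 1 0
0 0 1 1
0 1 0 1
1 1 1 1

After press 3 at (1,3):
1 1 1 1
0 0 0 0
0 1 0 0
1 1 1 1

After press 4 at (2,0):
1 1 1 1
1 0 0 0
1 0 0 0
0 1 1 1

Answer: 1 1 1 1
1 0 0 0
1 0 0 0
0 1 1 1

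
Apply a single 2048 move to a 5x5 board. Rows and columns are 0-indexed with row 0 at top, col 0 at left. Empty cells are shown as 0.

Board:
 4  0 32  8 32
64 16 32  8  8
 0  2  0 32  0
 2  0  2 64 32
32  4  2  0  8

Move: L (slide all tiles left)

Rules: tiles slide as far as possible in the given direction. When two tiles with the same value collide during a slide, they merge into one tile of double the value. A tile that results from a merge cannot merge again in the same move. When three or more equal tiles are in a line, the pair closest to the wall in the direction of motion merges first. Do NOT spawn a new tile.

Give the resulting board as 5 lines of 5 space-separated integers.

Slide left:
row 0: [4, 0, 32, 8, 32] -> [4, 32, 8, 32, 0]
row 1: [64, 16, 32, 8, 8] -> [64, 16, 32, 16, 0]
row 2: [0, 2, 0, 32, 0] -> [2, 32, 0, 0, 0]
row 3: [2, 0, 2, 64, 32] -> [4, 64, 32, 0, 0]
row 4: [32, 4, 2, 0, 8] -> [32, 4, 2, 8, 0]

Answer:  4 32  8 32  0
64 16 32 16  0
 2 32  0  0  0
 4 64 32  0  0
32  4  2  8  0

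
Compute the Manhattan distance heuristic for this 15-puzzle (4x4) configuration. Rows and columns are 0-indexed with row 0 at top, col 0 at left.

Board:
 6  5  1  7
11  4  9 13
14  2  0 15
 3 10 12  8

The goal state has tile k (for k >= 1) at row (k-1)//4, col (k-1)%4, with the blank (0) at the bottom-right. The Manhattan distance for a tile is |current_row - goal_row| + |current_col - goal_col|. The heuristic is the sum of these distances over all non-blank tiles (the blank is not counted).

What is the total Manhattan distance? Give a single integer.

Answer: 38

Derivation:
Tile 6: (0,0)->(1,1) = 2
Tile 5: (0,1)->(1,0) = 2
Tile 1: (0,2)->(0,0) = 2
Tile 7: (0,3)->(1,2) = 2
Tile 11: (1,0)->(2,2) = 3
Tile 4: (1,1)->(0,3) = 3
Tile 9: (1,2)->(2,0) = 3
Tile 13: (1,3)->(3,0) = 5
Tile 14: (2,0)->(3,1) = 2
Tile 2: (2,1)->(0,1) = 2
Tile 15: (2,3)->(3,2) = 2
Tile 3: (3,0)->(0,2) = 5
Tile 10: (3,1)->(2,1) = 1
Tile 12: (3,2)->(2,3) = 2
Tile 8: (3,3)->(1,3) = 2
Sum: 2 + 2 + 2 + 2 + 3 + 3 + 3 + 5 + 2 + 2 + 2 + 5 + 1 + 2 + 2 = 38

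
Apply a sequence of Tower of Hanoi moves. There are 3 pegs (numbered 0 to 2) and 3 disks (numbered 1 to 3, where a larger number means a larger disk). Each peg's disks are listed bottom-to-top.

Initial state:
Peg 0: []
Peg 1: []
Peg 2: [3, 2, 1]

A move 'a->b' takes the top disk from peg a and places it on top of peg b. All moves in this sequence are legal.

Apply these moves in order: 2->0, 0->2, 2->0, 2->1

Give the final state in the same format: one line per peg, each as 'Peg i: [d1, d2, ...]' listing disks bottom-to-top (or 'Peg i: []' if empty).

After move 1 (2->0):
Peg 0: [1]
Peg 1: []
Peg 2: [3, 2]

After move 2 (0->2):
Peg 0: []
Peg 1: []
Peg 2: [3, 2, 1]

After move 3 (2->0):
Peg 0: [1]
Peg 1: []
Peg 2: [3, 2]

After move 4 (2->1):
Peg 0: [1]
Peg 1: [2]
Peg 2: [3]

Answer: Peg 0: [1]
Peg 1: [2]
Peg 2: [3]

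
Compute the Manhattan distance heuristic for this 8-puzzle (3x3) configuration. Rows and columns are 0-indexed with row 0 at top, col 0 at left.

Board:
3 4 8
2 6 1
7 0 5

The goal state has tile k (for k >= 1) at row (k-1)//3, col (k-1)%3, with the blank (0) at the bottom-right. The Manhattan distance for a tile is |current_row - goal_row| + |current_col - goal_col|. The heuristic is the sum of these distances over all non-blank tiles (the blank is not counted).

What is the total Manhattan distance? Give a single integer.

Answer: 15

Derivation:
Tile 3: at (0,0), goal (0,2), distance |0-0|+|0-2| = 2
Tile 4: at (0,1), goal (1,0), distance |0-1|+|1-0| = 2
Tile 8: at (0,2), goal (2,1), distance |0-2|+|2-1| = 3
Tile 2: at (1,0), goal (0,1), distance |1-0|+|0-1| = 2
Tile 6: at (1,1), goal (1,2), distance |1-1|+|1-2| = 1
Tile 1: at (1,2), goal (0,0), distance |1-0|+|2-0| = 3
Tile 7: at (2,0), goal (2,0), distance |2-2|+|0-0| = 0
Tile 5: at (2,2), goal (1,1), distance |2-1|+|2-1| = 2
Sum: 2 + 2 + 3 + 2 + 1 + 3 + 0 + 2 = 15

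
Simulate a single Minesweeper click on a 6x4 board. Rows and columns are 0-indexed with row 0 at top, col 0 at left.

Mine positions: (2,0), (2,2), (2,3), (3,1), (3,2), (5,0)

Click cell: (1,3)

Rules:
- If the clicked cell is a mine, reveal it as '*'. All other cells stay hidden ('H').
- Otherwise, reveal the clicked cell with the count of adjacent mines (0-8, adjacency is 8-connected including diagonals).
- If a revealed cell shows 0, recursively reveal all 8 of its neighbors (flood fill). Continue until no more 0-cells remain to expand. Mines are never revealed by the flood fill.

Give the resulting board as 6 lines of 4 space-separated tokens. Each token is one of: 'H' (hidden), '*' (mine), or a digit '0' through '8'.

H H H H
H H H 2
H H H H
H H H H
H H H H
H H H H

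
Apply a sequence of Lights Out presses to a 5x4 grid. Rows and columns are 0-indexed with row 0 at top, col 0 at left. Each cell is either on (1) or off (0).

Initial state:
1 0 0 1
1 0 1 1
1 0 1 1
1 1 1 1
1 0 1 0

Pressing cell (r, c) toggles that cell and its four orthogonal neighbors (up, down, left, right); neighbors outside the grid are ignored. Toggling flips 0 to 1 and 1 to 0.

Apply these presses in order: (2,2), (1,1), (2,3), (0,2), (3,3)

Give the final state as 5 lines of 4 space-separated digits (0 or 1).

Answer: 1 0 1 0
0 1 0 0
1 0 1 0
1 1 1 1
1 0 1 1

Derivation:
After press 1 at (2,2):
1 0 0 1
1 0 0 1
1 1 0 0
1 1 0 1
1 0 1 0

After press 2 at (1,1):
1 1 0 1
0 1 1 1
1 0 0 0
1 1 0 1
1 0 1 0

After press 3 at (2,3):
1 1 0 1
0 1 1 0
1 0 1 1
1 1 0 0
1 0 1 0

After press 4 at (0,2):
1 0 1 0
0 1 0 0
1 0 1 1
1 1 0 0
1 0 1 0

After press 5 at (3,3):
1 0 1 0
0 1 0 0
1 0 1 0
1 1 1 1
1 0 1 1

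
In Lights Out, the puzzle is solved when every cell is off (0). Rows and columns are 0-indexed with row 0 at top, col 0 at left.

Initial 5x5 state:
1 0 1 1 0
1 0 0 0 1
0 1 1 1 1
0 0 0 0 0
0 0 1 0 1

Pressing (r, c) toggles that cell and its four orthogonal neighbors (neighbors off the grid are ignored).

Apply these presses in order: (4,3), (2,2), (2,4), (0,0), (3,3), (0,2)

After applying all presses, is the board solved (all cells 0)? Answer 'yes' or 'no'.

After press 1 at (4,3):
1 0 1 1 0
1 0 0 0 1
0 1 1 1 1
0 0 0 1 0
0 0 0 1 0

After press 2 at (2,2):
1 0 1 1 0
1 0 1 0 1
0 0 0 0 1
0 0 1 1 0
0 0 0 1 0

After press 3 at (2,4):
1 0 1 1 0
1 0 1 0 0
0 0 0 1 0
0 0 1 1 1
0 0 0 1 0

After press 4 at (0,0):
0 1 1 1 0
0 0 1 0 0
0 0 0 1 0
0 0 1 1 1
0 0 0 1 0

After press 5 at (3,3):
0 1 1 1 0
0 0 1 0 0
0 0 0 0 0
0 0 0 0 0
0 0 0 0 0

After press 6 at (0,2):
0 0 0 0 0
0 0 0 0 0
0 0 0 0 0
0 0 0 0 0
0 0 0 0 0

Lights still on: 0

Answer: yes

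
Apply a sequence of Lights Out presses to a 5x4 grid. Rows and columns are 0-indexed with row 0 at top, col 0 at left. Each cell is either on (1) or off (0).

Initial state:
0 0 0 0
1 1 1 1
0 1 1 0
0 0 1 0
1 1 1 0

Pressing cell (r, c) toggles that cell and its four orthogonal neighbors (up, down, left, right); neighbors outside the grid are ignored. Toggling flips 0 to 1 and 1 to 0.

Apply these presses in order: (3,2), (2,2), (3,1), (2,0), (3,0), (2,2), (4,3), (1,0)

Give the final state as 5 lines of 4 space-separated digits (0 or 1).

After press 1 at (3,2):
0 0 0 0
1 1 1 1
0 1 0 0
0 1 0 1
1 1 0 0

After press 2 at (2,2):
0 0 0 0
1 1 0 1
0 0 1 1
0 1 1 1
1 1 0 0

After press 3 at (3,1):
0 0 0 0
1 1 0 1
0 1 1 1
1 0 0 1
1 0 0 0

After press 4 at (2,0):
0 0 0 0
0 1 0 1
1 0 1 1
0 0 0 1
1 0 0 0

After press 5 at (3,0):
0 0 0 0
0 1 0 1
0 0 1 1
1 1 0 1
0 0 0 0

After press 6 at (2,2):
0 0 0 0
0 1 1 1
0 1 0 0
1 1 1 1
0 0 0 0

After press 7 at (4,3):
0 0 0 0
0 1 1 1
0 1 0 0
1 1 1 0
0 0 1 1

After press 8 at (1,0):
1 0 0 0
1 0 1 1
1 1 0 0
1 1 1 0
0 0 1 1

Answer: 1 0 0 0
1 0 1 1
1 1 0 0
1 1 1 0
0 0 1 1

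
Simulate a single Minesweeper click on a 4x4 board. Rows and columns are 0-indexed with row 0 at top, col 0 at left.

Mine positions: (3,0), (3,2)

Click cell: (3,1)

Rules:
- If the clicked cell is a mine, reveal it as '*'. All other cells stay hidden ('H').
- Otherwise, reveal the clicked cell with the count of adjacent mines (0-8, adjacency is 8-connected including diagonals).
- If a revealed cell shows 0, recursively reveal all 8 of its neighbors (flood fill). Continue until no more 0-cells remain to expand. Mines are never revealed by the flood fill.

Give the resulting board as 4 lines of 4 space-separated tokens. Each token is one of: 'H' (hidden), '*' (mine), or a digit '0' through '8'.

H H H H
H H H H
H H H H
H 2 H H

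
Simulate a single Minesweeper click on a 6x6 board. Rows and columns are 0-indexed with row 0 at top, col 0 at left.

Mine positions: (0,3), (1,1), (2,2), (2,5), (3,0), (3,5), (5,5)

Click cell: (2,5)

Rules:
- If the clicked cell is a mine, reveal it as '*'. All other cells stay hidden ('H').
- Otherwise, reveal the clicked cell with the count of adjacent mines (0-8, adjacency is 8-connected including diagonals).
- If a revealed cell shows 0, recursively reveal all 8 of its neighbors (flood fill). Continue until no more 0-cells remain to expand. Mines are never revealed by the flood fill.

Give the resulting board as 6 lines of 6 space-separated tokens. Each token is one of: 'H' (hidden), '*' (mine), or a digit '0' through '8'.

H H H H H H
H H H H H H
H H H H H *
H H H H H H
H H H H H H
H H H H H H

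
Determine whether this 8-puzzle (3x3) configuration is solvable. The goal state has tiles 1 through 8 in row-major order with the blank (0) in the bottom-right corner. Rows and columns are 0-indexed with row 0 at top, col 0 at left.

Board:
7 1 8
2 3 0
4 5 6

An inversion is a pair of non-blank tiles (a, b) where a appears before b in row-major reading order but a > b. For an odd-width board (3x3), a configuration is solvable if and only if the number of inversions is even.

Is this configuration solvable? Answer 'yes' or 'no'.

Answer: no

Derivation:
Inversions (pairs i<j in row-major order where tile[i] > tile[j] > 0): 11
11 is odd, so the puzzle is not solvable.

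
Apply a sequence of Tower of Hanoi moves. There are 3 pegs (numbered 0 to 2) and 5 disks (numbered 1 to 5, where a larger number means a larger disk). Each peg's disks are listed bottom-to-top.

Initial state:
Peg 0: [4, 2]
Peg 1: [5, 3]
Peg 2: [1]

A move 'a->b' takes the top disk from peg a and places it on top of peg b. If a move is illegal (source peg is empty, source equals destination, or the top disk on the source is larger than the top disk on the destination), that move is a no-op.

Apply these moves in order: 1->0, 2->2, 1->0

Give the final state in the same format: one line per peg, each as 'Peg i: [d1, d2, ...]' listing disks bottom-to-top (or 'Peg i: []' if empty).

Answer: Peg 0: [4, 2]
Peg 1: [5, 3]
Peg 2: [1]

Derivation:
After move 1 (1->0):
Peg 0: [4, 2]
Peg 1: [5, 3]
Peg 2: [1]

After move 2 (2->2):
Peg 0: [4, 2]
Peg 1: [5, 3]
Peg 2: [1]

After move 3 (1->0):
Peg 0: [4, 2]
Peg 1: [5, 3]
Peg 2: [1]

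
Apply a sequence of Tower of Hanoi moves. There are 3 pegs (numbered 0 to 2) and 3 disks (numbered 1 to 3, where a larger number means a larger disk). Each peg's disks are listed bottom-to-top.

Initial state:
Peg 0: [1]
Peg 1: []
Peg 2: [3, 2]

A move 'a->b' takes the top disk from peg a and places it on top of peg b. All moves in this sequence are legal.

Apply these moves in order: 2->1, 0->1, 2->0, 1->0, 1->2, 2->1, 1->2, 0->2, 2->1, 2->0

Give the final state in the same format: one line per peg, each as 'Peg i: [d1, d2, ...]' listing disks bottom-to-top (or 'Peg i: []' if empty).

After move 1 (2->1):
Peg 0: [1]
Peg 1: [2]
Peg 2: [3]

After move 2 (0->1):
Peg 0: []
Peg 1: [2, 1]
Peg 2: [3]

After move 3 (2->0):
Peg 0: [3]
Peg 1: [2, 1]
Peg 2: []

After move 4 (1->0):
Peg 0: [3, 1]
Peg 1: [2]
Peg 2: []

After move 5 (1->2):
Peg 0: [3, 1]
Peg 1: []
Peg 2: [2]

After move 6 (2->1):
Peg 0: [3, 1]
Peg 1: [2]
Peg 2: []

After move 7 (1->2):
Peg 0: [3, 1]
Peg 1: []
Peg 2: [2]

After move 8 (0->2):
Peg 0: [3]
Peg 1: []
Peg 2: [2, 1]

After move 9 (2->1):
Peg 0: [3]
Peg 1: [1]
Peg 2: [2]

After move 10 (2->0):
Peg 0: [3, 2]
Peg 1: [1]
Peg 2: []

Answer: Peg 0: [3, 2]
Peg 1: [1]
Peg 2: []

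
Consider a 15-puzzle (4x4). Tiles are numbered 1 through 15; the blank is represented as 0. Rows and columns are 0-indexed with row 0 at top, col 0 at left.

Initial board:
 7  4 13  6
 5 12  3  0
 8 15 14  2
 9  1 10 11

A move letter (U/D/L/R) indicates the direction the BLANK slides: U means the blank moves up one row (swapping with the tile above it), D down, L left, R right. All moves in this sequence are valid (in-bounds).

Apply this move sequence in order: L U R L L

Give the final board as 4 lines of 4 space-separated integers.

After move 1 (L):
 7  4 13  6
 5 12  0  3
 8 15 14  2
 9  1 10 11

After move 2 (U):
 7  4  0  6
 5 12 13  3
 8 15 14  2
 9  1 10 11

After move 3 (R):
 7  4  6  0
 5 12 13  3
 8 15 14  2
 9  1 10 11

After move 4 (L):
 7  4  0  6
 5 12 13  3
 8 15 14  2
 9  1 10 11

After move 5 (L):
 7  0  4  6
 5 12 13  3
 8 15 14  2
 9  1 10 11

Answer:  7  0  4  6
 5 12 13  3
 8 15 14  2
 9  1 10 11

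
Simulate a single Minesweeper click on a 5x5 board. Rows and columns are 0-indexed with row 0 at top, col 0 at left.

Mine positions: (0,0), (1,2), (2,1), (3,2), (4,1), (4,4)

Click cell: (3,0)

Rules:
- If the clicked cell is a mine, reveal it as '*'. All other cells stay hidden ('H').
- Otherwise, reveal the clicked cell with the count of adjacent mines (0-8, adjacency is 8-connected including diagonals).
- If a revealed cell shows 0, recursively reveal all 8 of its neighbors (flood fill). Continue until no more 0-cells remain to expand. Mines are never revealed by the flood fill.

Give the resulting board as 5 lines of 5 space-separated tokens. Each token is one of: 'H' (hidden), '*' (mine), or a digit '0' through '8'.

H H H H H
H H H H H
H H H H H
2 H H H H
H H H H H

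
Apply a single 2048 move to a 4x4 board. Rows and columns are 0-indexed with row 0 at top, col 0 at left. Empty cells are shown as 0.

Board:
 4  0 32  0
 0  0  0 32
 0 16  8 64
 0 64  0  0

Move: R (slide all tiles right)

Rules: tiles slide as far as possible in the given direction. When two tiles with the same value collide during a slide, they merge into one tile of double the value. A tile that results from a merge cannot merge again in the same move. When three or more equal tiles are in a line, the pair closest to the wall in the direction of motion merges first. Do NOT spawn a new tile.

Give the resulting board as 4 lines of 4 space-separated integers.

Slide right:
row 0: [4, 0, 32, 0] -> [0, 0, 4, 32]
row 1: [0, 0, 0, 32] -> [0, 0, 0, 32]
row 2: [0, 16, 8, 64] -> [0, 16, 8, 64]
row 3: [0, 64, 0, 0] -> [0, 0, 0, 64]

Answer:  0  0  4 32
 0  0  0 32
 0 16  8 64
 0  0  0 64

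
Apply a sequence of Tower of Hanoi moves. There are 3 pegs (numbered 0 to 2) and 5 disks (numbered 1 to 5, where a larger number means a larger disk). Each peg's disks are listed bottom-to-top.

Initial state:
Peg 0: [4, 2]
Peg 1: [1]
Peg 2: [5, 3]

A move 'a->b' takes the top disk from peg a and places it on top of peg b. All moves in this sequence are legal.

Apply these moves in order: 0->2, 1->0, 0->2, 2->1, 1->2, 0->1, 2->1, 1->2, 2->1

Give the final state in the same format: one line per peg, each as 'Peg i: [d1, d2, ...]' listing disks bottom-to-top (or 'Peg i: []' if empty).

Answer: Peg 0: []
Peg 1: [4, 1]
Peg 2: [5, 3, 2]

Derivation:
After move 1 (0->2):
Peg 0: [4]
Peg 1: [1]
Peg 2: [5, 3, 2]

After move 2 (1->0):
Peg 0: [4, 1]
Peg 1: []
Peg 2: [5, 3, 2]

After move 3 (0->2):
Peg 0: [4]
Peg 1: []
Peg 2: [5, 3, 2, 1]

After move 4 (2->1):
Peg 0: [4]
Peg 1: [1]
Peg 2: [5, 3, 2]

After move 5 (1->2):
Peg 0: [4]
Peg 1: []
Peg 2: [5, 3, 2, 1]

After move 6 (0->1):
Peg 0: []
Peg 1: [4]
Peg 2: [5, 3, 2, 1]

After move 7 (2->1):
Peg 0: []
Peg 1: [4, 1]
Peg 2: [5, 3, 2]

After move 8 (1->2):
Peg 0: []
Peg 1: [4]
Peg 2: [5, 3, 2, 1]

After move 9 (2->1):
Peg 0: []
Peg 1: [4, 1]
Peg 2: [5, 3, 2]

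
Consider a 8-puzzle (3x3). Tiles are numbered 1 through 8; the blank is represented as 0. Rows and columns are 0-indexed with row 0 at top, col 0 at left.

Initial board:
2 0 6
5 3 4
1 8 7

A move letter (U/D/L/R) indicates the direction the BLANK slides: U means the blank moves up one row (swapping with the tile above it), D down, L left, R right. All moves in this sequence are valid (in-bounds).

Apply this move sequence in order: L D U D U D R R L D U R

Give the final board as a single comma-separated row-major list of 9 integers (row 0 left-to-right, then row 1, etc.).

After move 1 (L):
0 2 6
5 3 4
1 8 7

After move 2 (D):
5 2 6
0 3 4
1 8 7

After move 3 (U):
0 2 6
5 3 4
1 8 7

After move 4 (D):
5 2 6
0 3 4
1 8 7

After move 5 (U):
0 2 6
5 3 4
1 8 7

After move 6 (D):
5 2 6
0 3 4
1 8 7

After move 7 (R):
5 2 6
3 0 4
1 8 7

After move 8 (R):
5 2 6
3 4 0
1 8 7

After move 9 (L):
5 2 6
3 0 4
1 8 7

After move 10 (D):
5 2 6
3 8 4
1 0 7

After move 11 (U):
5 2 6
3 0 4
1 8 7

After move 12 (R):
5 2 6
3 4 0
1 8 7

Answer: 5, 2, 6, 3, 4, 0, 1, 8, 7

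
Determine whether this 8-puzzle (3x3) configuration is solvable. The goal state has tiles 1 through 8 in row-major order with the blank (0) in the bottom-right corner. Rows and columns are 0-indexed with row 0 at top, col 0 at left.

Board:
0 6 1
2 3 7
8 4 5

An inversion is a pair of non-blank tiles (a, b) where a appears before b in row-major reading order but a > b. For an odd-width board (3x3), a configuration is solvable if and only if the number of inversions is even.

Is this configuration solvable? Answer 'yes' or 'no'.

Inversions (pairs i<j in row-major order where tile[i] > tile[j] > 0): 9
9 is odd, so the puzzle is not solvable.

Answer: no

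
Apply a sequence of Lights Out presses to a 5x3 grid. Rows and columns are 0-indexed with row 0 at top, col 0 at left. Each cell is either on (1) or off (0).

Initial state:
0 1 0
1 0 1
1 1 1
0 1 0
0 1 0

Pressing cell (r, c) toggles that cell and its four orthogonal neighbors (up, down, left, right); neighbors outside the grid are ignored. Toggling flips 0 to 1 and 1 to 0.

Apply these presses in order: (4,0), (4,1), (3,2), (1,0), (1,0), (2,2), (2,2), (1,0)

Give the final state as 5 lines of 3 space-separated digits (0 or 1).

After press 1 at (4,0):
0 1 0
1 0 1
1 1 1
1 1 0
1 0 0

After press 2 at (4,1):
0 1 0
1 0 1
1 1 1
1 0 0
0 1 1

After press 3 at (3,2):
0 1 0
1 0 1
1 1 0
1 1 1
0 1 0

After press 4 at (1,0):
1 1 0
0 1 1
0 1 0
1 1 1
0 1 0

After press 5 at (1,0):
0 1 0
1 0 1
1 1 0
1 1 1
0 1 0

After press 6 at (2,2):
0 1 0
1 0 0
1 0 1
1 1 0
0 1 0

After press 7 at (2,2):
0 1 0
1 0 1
1 1 0
1 1 1
0 1 0

After press 8 at (1,0):
1 1 0
0 1 1
0 1 0
1 1 1
0 1 0

Answer: 1 1 0
0 1 1
0 1 0
1 1 1
0 1 0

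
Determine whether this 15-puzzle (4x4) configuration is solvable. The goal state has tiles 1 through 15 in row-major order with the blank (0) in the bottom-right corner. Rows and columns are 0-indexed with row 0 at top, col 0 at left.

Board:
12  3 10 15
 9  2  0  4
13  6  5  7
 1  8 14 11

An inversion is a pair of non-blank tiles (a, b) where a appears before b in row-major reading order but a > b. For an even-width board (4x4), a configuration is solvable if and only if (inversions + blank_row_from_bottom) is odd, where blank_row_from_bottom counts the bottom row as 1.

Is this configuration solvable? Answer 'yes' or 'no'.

Answer: yes

Derivation:
Inversions: 52
Blank is in row 1 (0-indexed from top), which is row 3 counting from the bottom (bottom = 1).
52 + 3 = 55, which is odd, so the puzzle is solvable.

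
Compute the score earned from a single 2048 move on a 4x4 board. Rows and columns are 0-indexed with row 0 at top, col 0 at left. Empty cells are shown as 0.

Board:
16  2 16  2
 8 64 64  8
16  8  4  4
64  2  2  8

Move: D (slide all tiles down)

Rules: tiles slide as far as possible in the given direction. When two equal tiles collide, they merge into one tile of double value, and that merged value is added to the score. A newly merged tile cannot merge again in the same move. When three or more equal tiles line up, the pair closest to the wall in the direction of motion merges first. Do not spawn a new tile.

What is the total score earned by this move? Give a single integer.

Slide down:
col 0: [16, 8, 16, 64] -> [16, 8, 16, 64]  score +0 (running 0)
col 1: [2, 64, 8, 2] -> [2, 64, 8, 2]  score +0 (running 0)
col 2: [16, 64, 4, 2] -> [16, 64, 4, 2]  score +0 (running 0)
col 3: [2, 8, 4, 8] -> [2, 8, 4, 8]  score +0 (running 0)
Board after move:
16  2 16  2
 8 64 64  8
16  8  4  4
64  2  2  8

Answer: 0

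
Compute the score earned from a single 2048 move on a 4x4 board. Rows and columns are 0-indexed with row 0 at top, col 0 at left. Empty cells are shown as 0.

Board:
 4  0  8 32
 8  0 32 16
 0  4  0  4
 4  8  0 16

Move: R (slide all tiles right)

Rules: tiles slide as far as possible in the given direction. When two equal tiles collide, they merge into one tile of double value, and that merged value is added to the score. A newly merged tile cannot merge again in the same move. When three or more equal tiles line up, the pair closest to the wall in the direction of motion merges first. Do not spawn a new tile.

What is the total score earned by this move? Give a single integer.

Answer: 8

Derivation:
Slide right:
row 0: [4, 0, 8, 32] -> [0, 4, 8, 32]  score +0 (running 0)
row 1: [8, 0, 32, 16] -> [0, 8, 32, 16]  score +0 (running 0)
row 2: [0, 4, 0, 4] -> [0, 0, 0, 8]  score +8 (running 8)
row 3: [4, 8, 0, 16] -> [0, 4, 8, 16]  score +0 (running 8)
Board after move:
 0  4  8 32
 0  8 32 16
 0  0  0  8
 0  4  8 16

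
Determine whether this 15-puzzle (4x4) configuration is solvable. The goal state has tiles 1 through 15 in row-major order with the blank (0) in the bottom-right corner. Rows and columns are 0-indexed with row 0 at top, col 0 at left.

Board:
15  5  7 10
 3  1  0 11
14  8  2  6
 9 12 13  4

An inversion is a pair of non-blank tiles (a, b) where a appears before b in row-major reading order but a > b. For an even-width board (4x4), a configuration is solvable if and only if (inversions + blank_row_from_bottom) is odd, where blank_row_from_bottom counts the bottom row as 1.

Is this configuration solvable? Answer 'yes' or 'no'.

Answer: no

Derivation:
Inversions: 51
Blank is in row 1 (0-indexed from top), which is row 3 counting from the bottom (bottom = 1).
51 + 3 = 54, which is even, so the puzzle is not solvable.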